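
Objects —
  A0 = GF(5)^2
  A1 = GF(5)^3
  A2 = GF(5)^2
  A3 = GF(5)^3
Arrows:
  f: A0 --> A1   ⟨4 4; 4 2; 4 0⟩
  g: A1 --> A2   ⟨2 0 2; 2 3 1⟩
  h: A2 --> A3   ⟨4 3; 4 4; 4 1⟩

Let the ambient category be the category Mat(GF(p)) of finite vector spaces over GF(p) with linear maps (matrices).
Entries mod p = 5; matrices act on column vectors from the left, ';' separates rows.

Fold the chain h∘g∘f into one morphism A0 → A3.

  e0=[1,0] f-->[4,4,4] g-->[1,4] h-->[1,0,3]
  e1=[0,1] f-->[4,2,0] g-->[3,4] h-->[4,3,1]
result: ⟨1 4; 0 3; 3 1⟩

Answer: ⟨1 4; 0 3; 3 1⟩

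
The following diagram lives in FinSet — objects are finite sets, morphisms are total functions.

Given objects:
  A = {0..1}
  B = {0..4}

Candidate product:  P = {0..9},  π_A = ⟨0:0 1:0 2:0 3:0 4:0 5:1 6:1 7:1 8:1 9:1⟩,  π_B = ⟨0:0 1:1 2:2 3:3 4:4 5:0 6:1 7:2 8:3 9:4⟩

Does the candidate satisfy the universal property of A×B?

|A|·|B| = 2·5 = 10;  |P| = 10
Check the pairing map k ↦ (π_A(k), π_B(k)):
  0 : (0,0)
  1 : (0,1)
  2 : (0,2)
  3 : (0,3)
  4 : (0,4)
  5 : (1,0)
  6 : (1,1)
  7 : (1,2)
  8 : (1,3)
  9 : (1,4)
distinct pairs in image: 10 / 10 needed
  → bijection onto A×B; projections well-typed.

Answer: VALID PRODUCT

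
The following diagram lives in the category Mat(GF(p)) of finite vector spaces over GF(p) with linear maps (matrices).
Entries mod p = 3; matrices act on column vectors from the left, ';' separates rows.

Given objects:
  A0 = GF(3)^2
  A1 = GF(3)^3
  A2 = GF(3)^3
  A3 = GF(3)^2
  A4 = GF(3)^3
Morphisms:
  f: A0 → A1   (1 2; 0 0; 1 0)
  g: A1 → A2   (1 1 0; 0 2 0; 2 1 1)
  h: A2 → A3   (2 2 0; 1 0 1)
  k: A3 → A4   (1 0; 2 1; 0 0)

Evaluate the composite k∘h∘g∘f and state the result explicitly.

  e0=(1,0) f→(1,0,1) g→(1,0,0) h→(2,1) k→(2,2,0)
  e1=(0,1) f→(2,0,0) g→(2,0,1) h→(1,0) k→(1,2,0)
result: (2 1; 2 2; 0 0)

Answer: (2 1; 2 2; 0 0)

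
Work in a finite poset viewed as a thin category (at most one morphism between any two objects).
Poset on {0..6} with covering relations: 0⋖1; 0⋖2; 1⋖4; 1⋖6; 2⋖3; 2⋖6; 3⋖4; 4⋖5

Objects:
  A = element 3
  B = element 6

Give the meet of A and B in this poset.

Answer: A∧B = 2

Work:
Lower bounds of A=3 and B=6: {0,2}
  0 ≤ 2
  2 ≤ 2
glb = 2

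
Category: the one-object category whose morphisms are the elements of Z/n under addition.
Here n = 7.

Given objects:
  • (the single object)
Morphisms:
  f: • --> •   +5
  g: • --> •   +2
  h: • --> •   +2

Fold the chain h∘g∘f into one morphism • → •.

Answer: +2

Derivation:
  0 +5≡5 +2≡0 +2≡2  (mod 7)
composite: +2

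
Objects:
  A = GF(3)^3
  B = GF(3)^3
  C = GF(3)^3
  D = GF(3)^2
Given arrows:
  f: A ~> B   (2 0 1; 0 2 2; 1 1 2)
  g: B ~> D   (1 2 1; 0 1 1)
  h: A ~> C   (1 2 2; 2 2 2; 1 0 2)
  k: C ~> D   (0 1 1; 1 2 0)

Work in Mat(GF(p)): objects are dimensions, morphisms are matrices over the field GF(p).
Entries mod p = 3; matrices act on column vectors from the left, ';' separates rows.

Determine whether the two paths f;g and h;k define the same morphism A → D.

1) trace f;g:
  e0=⟨1,0,0⟩ f~>⟨2,0,1⟩ g~>⟨0,1⟩
  e1=⟨0,1,0⟩ f~>⟨0,2,1⟩ g~>⟨2,0⟩
  e2=⟨0,0,1⟩ f~>⟨1,2,2⟩ g~>⟨1,1⟩
  result₁ = (0 2 1; 1 0 1)
2) trace h;k:
  e0=⟨1,0,0⟩ h~>⟨1,2,1⟩ k~>⟨0,2⟩
  e1=⟨0,1,0⟩ h~>⟨2,2,0⟩ k~>⟨2,0⟩
  e2=⟨0,0,1⟩ h~>⟨2,2,2⟩ k~>⟨1,0⟩
  result₂ = (0 2 1; 2 0 0)
Equal? NO — does not commute

Answer: DOES NOT COMMUTE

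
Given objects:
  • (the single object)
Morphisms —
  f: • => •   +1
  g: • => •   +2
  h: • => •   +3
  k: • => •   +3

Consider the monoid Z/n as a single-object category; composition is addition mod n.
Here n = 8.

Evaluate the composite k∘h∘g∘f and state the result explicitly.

  0 +1≡1 +2≡3 +3≡6 +3≡1  (mod 8)
result: +1

Answer: +1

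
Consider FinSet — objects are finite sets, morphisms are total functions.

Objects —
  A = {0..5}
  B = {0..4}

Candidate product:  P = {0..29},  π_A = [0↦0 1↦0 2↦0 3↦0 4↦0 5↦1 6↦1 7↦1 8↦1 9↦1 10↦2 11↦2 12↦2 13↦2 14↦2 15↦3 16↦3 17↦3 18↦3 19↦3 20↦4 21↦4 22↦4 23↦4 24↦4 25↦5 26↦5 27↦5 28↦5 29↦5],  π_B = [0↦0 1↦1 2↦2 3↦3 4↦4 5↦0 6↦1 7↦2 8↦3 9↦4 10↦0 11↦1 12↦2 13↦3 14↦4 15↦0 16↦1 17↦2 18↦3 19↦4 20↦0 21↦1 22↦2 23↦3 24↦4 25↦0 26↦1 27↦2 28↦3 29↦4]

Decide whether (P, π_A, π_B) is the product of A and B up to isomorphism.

Answer: VALID PRODUCT

Work:
|A|·|B| = 6·5 = 30;  |P| = 30
Check the pairing map k ↦ (π_A(k), π_B(k)):
  0 ↦ (0,0)
  1 ↦ (0,1)
  2 ↦ (0,2)
  3 ↦ (0,3)
  4 ↦ (0,4)
  5 ↦ (1,0)
  6 ↦ (1,1)
  7 ↦ (1,2)
  8 ↦ (1,3)
  9 ↦ (1,4)
  10 ↦ (2,0)
  11 ↦ (2,1)
  12 ↦ (2,2)
  13 ↦ (2,3)
  14 ↦ (2,4)
  15 ↦ (3,0)
  16 ↦ (3,1)
  17 ↦ (3,2)
  18 ↦ (3,3)
  19 ↦ (3,4)
  20 ↦ (4,0)
  21 ↦ (4,1)
  22 ↦ (4,2)
  23 ↦ (4,3)
  24 ↦ (4,4)
  25 ↦ (5,0)
  26 ↦ (5,1)
  27 ↦ (5,2)
  28 ↦ (5,3)
  29 ↦ (5,4)
distinct pairs in image: 30 / 30 needed
  → bijection onto A×B; projections well-typed.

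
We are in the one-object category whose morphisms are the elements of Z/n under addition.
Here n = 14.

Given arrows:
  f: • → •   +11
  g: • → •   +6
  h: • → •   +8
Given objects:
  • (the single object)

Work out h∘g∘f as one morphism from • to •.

Answer: +11

Work:
  0 +11≡11 +6≡3 +8≡11  (mod 14)
result: +11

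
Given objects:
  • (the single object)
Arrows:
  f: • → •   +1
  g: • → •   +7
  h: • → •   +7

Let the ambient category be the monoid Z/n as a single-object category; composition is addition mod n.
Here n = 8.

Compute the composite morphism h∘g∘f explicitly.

  0 +1≡1 +7≡0 +7≡7  (mod 8)
composite: +7

Answer: +7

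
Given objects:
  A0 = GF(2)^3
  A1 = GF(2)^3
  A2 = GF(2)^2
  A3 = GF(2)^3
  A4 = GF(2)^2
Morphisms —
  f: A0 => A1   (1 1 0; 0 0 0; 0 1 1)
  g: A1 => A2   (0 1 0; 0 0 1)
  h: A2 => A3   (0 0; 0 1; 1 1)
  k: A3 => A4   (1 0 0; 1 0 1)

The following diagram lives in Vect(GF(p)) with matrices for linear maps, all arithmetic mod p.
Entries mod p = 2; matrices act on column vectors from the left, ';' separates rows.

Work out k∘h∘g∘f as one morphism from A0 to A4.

Answer: (0 0 0; 0 1 1)

Trace:
  e0=⟨1,0,0⟩ f=>⟨1,0,0⟩ g=>⟨0,0⟩ h=>⟨0,0,0⟩ k=>⟨0,0⟩
  e1=⟨0,1,0⟩ f=>⟨1,0,1⟩ g=>⟨0,1⟩ h=>⟨0,1,1⟩ k=>⟨0,1⟩
  e2=⟨0,0,1⟩ f=>⟨0,0,1⟩ g=>⟨0,1⟩ h=>⟨0,1,1⟩ k=>⟨0,1⟩
composite: (0 0 0; 0 1 1)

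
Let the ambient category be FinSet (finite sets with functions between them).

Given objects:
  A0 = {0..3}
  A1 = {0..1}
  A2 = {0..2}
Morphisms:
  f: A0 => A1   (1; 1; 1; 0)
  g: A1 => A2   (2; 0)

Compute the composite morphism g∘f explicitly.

  0 f=>1 g=>0
  1 f=>1 g=>0
  2 f=>1 g=>0
  3 f=>0 g=>2
result: (0; 0; 0; 2)

Answer: (0; 0; 0; 2)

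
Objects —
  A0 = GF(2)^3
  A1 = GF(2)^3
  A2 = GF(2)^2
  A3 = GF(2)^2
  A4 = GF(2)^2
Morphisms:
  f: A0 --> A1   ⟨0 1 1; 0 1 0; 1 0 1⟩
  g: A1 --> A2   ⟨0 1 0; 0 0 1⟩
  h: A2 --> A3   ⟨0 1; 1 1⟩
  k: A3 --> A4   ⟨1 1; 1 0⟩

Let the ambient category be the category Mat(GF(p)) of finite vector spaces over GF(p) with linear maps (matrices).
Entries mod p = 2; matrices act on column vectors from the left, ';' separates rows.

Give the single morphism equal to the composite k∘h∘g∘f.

  e0=(1,0,0) f-->(0,0,1) g-->(0,1) h-->(1,1) k-->(0,1)
  e1=(0,1,0) f-->(1,1,0) g-->(1,0) h-->(0,1) k-->(1,0)
  e2=(0,0,1) f-->(1,0,1) g-->(0,1) h-->(1,1) k-->(0,1)
composite: ⟨0 1 0; 1 0 1⟩

Answer: ⟨0 1 0; 1 0 1⟩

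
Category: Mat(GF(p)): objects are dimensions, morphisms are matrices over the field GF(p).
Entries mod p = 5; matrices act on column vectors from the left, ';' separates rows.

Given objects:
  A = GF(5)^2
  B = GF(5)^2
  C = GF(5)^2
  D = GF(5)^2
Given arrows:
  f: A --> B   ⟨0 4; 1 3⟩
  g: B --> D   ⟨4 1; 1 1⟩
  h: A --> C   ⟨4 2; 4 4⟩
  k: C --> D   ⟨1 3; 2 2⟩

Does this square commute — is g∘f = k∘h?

Answer: COMMUTES

Work:
Path 1 = f;g:
  e0=⟨1,0⟩ f-->⟨0,1⟩ g-->⟨1,1⟩
  e1=⟨0,1⟩ f-->⟨4,3⟩ g-->⟨4,2⟩
  result₁ = ⟨1 4; 1 2⟩
Path 2 = h;k:
  e0=⟨1,0⟩ h-->⟨4,4⟩ k-->⟨1,1⟩
  e1=⟨0,1⟩ h-->⟨2,4⟩ k-->⟨4,2⟩
  result₂ = ⟨1 4; 1 2⟩
Equal? equal; square commutes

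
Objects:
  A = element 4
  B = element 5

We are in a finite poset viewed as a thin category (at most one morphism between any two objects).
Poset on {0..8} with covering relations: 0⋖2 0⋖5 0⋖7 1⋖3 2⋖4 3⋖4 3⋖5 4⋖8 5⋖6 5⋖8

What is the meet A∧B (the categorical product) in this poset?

Common predecessors of 4,5: {0,1,3}
  maximal lower bounds 0 and 3 are incomparable: neither 0≤3 nor 3≤0
→ no greatest lower bound exists

Answer: NO MEET EXISTS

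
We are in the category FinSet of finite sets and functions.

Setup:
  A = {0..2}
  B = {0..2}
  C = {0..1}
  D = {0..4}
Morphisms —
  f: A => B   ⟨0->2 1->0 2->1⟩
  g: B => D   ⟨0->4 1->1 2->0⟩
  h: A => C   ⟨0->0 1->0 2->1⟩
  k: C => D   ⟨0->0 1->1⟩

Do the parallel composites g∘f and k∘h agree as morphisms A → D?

1) trace f;g:
  0 f=>2 g=>0
  1 f=>0 g=>4
  2 f=>1 g=>1
  composite₁ = ⟨0->0 1->4 2->1⟩
2) trace h;k:
  0 h=>0 k=>0
  1 h=>0 k=>0
  2 h=>1 k=>1
  composite₂ = ⟨0->0 1->0 2->1⟩
Equal? differ; not commutative

Answer: DOES NOT COMMUTE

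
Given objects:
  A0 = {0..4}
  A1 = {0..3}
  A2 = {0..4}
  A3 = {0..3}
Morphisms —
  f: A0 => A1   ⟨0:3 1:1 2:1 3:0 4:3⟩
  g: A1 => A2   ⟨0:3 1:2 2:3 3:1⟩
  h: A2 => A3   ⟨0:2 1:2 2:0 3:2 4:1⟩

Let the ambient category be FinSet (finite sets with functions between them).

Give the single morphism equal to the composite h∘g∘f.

Answer: ⟨0:2 1:0 2:0 3:2 4:2⟩

Work:
  0 f=>3 g=>1 h=>2
  1 f=>1 g=>2 h=>0
  2 f=>1 g=>2 h=>0
  3 f=>0 g=>3 h=>2
  4 f=>3 g=>1 h=>2
composite: ⟨0:2 1:0 2:0 3:2 4:2⟩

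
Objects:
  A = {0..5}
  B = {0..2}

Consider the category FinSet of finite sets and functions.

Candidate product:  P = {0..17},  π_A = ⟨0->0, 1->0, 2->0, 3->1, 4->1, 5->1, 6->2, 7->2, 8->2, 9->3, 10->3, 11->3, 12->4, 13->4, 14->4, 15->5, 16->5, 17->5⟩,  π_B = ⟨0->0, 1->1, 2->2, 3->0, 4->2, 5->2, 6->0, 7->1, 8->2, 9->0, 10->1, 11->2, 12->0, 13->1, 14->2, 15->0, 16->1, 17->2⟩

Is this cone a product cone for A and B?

Answer: NOT A VALID PRODUCT — duplicate pair at indices 5,4

Work:
|A|·|B| = 6·3 = 18;  |P| = 18
Check the pairing map k ↦ (π_A(k), π_B(k)):
  0 -> (0,0)
  1 -> (0,1)
  2 -> (0,2)
  3 -> (1,0)
  4 -> (1,2)
  5 -> (1,2)  ✗ repeats pair of k=4
  6 -> (2,0)
  7 -> (2,1)
  8 -> (2,2)
  9 -> (3,0)
  10 -> (3,1)
  11 -> (3,2)
  12 -> (4,0)
  13 -> (4,1)
  14 -> (4,2)
  15 -> (5,0)
  16 -> (5,1)
  17 -> (5,2)
distinct pairs in image: 17 / 18 needed
  → (1,2) hit at k=4 and k=5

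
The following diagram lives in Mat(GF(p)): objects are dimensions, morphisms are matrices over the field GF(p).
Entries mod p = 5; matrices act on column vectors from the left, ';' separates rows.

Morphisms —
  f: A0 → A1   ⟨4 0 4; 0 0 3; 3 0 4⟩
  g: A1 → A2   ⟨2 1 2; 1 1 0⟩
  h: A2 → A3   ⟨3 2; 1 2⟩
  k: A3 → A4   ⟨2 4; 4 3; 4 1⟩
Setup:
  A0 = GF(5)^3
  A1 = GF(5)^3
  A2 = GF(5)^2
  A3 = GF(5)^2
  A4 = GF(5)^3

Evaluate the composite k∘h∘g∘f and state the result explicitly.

  e0=(1,0,0) f→(4,0,3) g→(4,4) h→(0,2) k→(3,1,2)
  e1=(0,1,0) f→(0,0,0) g→(0,0) h→(0,0) k→(0,0,0)
  e2=(0,0,1) f→(4,3,4) g→(4,2) h→(1,3) k→(4,3,2)
⟦path⟧: ⟨3 0 4; 1 0 3; 2 0 2⟩

Answer: ⟨3 0 4; 1 0 3; 2 0 2⟩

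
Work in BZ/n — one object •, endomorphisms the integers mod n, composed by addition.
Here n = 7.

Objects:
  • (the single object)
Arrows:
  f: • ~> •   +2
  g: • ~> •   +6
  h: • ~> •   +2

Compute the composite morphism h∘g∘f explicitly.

Answer: +3

Trace:
  0 +2≡2 +6≡1 +2≡3  (mod 7)
composite: +3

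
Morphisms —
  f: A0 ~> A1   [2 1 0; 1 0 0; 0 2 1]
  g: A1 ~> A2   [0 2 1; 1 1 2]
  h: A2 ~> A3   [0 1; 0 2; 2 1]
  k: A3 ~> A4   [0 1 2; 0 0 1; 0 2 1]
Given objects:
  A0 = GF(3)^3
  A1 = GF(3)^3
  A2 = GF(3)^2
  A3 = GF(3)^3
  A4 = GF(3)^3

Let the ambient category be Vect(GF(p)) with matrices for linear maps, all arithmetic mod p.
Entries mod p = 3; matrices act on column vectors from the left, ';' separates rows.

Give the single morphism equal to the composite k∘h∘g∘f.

Answer: [2 1 0; 1 0 1; 1 2 0]

Work:
  e0=(1,0,0) f~>(2,1,0) g~>(2,0) h~>(0,0,1) k~>(2,1,1)
  e1=(0,1,0) f~>(1,0,2) g~>(2,2) h~>(2,1,0) k~>(1,0,2)
  e2=(0,0,1) f~>(0,0,1) g~>(1,2) h~>(2,1,1) k~>(0,1,0)
composite: [2 1 0; 1 0 1; 1 2 0]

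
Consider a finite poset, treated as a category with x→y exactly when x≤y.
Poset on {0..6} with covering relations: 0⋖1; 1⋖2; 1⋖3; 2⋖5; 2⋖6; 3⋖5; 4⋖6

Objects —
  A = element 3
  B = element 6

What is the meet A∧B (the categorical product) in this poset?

Answer: A∧B = 1

Derivation:
{x : x≤A ∧ x≤B} = {0,1}  (A=3, B=6)
  0 ≤ 1
  1 ≤ 1
glb = 1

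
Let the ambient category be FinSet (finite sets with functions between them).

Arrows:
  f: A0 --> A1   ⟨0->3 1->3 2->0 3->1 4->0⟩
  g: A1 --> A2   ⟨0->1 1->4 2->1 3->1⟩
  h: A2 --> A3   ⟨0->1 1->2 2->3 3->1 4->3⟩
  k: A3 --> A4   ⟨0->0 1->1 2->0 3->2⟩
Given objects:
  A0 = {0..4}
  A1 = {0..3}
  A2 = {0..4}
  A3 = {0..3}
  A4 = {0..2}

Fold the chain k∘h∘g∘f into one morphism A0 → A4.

  0 f-->3 g-->1 h-->2 k-->0
  1 f-->3 g-->1 h-->2 k-->0
  2 f-->0 g-->1 h-->2 k-->0
  3 f-->1 g-->4 h-->3 k-->2
  4 f-->0 g-->1 h-->2 k-->0
composite: ⟨0->0 1->0 2->0 3->2 4->0⟩

Answer: ⟨0->0 1->0 2->0 3->2 4->0⟩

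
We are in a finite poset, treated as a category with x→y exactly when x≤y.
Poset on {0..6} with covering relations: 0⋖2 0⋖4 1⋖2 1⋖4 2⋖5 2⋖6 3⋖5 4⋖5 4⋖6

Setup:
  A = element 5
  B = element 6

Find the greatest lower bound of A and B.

Lower bounds of A=5 and B=6: {0,1,2,4}
  maximal lower bounds 2 and 4 are incomparable: neither 2<=4 nor 4<=2
→ no greatest lower bound exists

Answer: NO MEET EXISTS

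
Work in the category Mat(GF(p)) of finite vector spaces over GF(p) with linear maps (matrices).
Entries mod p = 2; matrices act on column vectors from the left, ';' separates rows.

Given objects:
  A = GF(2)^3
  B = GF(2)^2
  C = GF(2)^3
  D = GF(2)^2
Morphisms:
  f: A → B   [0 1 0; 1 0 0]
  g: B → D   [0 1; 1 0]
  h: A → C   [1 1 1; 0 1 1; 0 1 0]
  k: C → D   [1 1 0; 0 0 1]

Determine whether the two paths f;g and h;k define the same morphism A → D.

Answer: COMMUTES

Trace:
Path 1 = f;g:
  e0=⟨1,0,0⟩ f→⟨0,1⟩ g→⟨1,0⟩
  e1=⟨0,1,0⟩ f→⟨1,0⟩ g→⟨0,1⟩
  e2=⟨0,0,1⟩ f→⟨0,0⟩ g→⟨0,0⟩
  result₁ = [1 0 0; 0 1 0]
Path 2 = h;k:
  e0=⟨1,0,0⟩ h→⟨1,0,0⟩ k→⟨1,0⟩
  e1=⟨0,1,0⟩ h→⟨1,1,1⟩ k→⟨0,1⟩
  e2=⟨0,0,1⟩ h→⟨1,1,0⟩ k→⟨0,0⟩
  result₂ = [1 0 0; 0 1 0]
Equal? YES — commutes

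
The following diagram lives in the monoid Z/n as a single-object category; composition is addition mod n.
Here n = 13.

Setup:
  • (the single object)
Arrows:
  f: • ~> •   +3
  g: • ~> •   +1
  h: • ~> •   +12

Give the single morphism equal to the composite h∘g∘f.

Answer: +3

Derivation:
  0 +3≡3 +1≡4 +12≡3  (mod 13)
result: +3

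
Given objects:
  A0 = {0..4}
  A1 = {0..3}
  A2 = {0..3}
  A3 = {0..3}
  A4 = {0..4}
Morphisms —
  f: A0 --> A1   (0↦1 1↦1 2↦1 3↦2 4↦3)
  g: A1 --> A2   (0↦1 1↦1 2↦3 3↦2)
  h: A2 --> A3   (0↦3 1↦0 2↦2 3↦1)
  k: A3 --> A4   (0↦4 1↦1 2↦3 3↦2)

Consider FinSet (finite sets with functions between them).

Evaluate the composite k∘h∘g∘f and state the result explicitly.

  0 f-->1 g-->1 h-->0 k-->4
  1 f-->1 g-->1 h-->0 k-->4
  2 f-->1 g-->1 h-->0 k-->4
  3 f-->2 g-->3 h-->1 k-->1
  4 f-->3 g-->2 h-->2 k-->3
⟦path⟧: (0↦4 1↦4 2↦4 3↦1 4↦3)

Answer: (0↦4 1↦4 2↦4 3↦1 4↦3)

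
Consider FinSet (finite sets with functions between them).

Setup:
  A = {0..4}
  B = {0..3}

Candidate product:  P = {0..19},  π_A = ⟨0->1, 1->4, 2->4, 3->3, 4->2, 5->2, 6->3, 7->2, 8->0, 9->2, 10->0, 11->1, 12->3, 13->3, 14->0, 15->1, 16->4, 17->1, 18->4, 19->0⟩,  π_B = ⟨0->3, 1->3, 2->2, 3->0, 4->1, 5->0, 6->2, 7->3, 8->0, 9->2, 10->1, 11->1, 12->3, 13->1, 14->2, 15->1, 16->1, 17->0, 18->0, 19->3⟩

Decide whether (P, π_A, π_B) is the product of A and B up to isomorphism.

|A|·|B| = 5·4 = 20;  |P| = 20
Check the pairing map k ↦ (π_A(k), π_B(k)):
  0 -> (1,3)
  1 -> (4,3)
  2 -> (4,2)
  3 -> (3,0)
  4 -> (2,1)
  5 -> (2,0)
  6 -> (3,2)
  7 -> (2,3)
  8 -> (0,0)
  9 -> (2,2)
  10 -> (0,1)
  11 -> (1,1)
  12 -> (3,3)
  13 -> (3,1)
  14 -> (0,2)
  15 -> (1,1)  ✗ repeats pair of k=11
  16 -> (4,1)
  17 -> (1,0)
  18 -> (4,0)
  19 -> (0,3)
distinct pairs in image: 19 / 20 needed
  → (1,1) hit at k=11 and k=15

Answer: NOT A VALID PRODUCT — duplicate pair at indices 15,11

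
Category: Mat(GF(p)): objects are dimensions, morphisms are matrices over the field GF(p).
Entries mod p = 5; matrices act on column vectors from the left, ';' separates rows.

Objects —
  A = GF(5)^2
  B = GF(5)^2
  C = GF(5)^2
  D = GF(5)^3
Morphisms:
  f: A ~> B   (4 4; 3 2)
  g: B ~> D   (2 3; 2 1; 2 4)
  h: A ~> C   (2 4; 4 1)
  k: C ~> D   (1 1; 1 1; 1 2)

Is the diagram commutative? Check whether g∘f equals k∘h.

1) trace f;g:
  e0=⟨1,0⟩ f~>⟨4,3⟩ g~>⟨2,1,0⟩
  e1=⟨0,1⟩ f~>⟨4,2⟩ g~>⟨4,0,1⟩
  result₁ = (2 4; 1 0; 0 1)
2) trace h;k:
  e0=⟨1,0⟩ h~>⟨2,4⟩ k~>⟨1,1,0⟩
  e1=⟨0,1⟩ h~>⟨4,1⟩ k~>⟨0,0,1⟩
  result₂ = (1 0; 1 0; 0 1)
Equal? distinct morphisms ✗

Answer: DOES NOT COMMUTE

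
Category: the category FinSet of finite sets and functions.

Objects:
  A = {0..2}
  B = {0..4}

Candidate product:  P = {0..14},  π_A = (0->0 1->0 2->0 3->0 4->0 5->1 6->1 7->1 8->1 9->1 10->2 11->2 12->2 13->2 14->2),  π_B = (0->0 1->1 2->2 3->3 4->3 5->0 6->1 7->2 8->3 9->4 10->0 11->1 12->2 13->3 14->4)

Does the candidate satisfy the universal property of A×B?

Answer: NOT A VALID PRODUCT — duplicate pair at indices 3,4

Derivation:
|A|·|B| = 3·5 = 15;  |P| = 15
Check the pairing map k ↦ (π_A(k), π_B(k)):
  0 -> (0,0)
  1 -> (0,1)
  2 -> (0,2)
  3 -> (0,3)
  4 -> (0,3)  ✗ repeats pair of k=3
  5 -> (1,0)
  6 -> (1,1)
  7 -> (1,2)
  8 -> (1,3)
  9 -> (1,4)
  10 -> (2,0)
  11 -> (2,1)
  12 -> (2,2)
  13 -> (2,3)
  14 -> (2,4)
distinct pairs in image: 14 / 15 needed
  → (0,3) hit at k=3 and k=4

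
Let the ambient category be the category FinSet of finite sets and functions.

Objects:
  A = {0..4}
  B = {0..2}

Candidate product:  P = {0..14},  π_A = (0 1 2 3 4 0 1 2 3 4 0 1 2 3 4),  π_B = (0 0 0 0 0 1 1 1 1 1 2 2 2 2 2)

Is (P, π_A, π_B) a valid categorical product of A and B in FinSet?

|A|·|B| = 5·3 = 15;  |P| = 15
Check the pairing map k ↦ (π_A(k), π_B(k)):
  0 ↦ (0,0)
  1 ↦ (1,0)
  2 ↦ (2,0)
  3 ↦ (3,0)
  4 ↦ (4,0)
  5 ↦ (0,1)
  6 ↦ (1,1)
  7 ↦ (2,1)
  8 ↦ (3,1)
  9 ↦ (4,1)
  10 ↦ (0,2)
  11 ↦ (1,2)
  12 ↦ (2,2)
  13 ↦ (3,2)
  14 ↦ (4,2)
distinct pairs in image: 15 / 15 needed
  → bijection onto A×B; projections well-typed.

Answer: VALID PRODUCT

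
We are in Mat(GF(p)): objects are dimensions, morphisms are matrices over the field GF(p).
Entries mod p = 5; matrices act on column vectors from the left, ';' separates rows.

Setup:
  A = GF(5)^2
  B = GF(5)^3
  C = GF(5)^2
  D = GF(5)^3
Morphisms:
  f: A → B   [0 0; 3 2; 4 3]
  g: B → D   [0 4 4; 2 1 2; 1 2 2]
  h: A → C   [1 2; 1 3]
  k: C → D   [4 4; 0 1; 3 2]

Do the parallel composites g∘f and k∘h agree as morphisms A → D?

1) trace f;g:
  e0=[1,0] f→[0,3,4] g→[3,1,4]
  e1=[0,1] f→[0,2,3] g→[0,3,0]
  ⟦path⟧₁ = [3 0; 1 3; 4 0]
2) trace h;k:
  e0=[1,0] h→[1,1] k→[3,1,0]
  e1=[0,1] h→[2,3] k→[0,3,2]
  ⟦path⟧₂ = [3 0; 1 3; 0 2]
Equal? distinct morphisms ✗

Answer: DOES NOT COMMUTE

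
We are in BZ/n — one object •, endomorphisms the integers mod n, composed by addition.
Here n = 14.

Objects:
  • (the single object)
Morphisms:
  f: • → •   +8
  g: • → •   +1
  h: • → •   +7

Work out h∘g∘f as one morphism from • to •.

Answer: +2

Trace:
  0 +8≡8 +1≡9 +7≡2  (mod 14)
⟦path⟧: +2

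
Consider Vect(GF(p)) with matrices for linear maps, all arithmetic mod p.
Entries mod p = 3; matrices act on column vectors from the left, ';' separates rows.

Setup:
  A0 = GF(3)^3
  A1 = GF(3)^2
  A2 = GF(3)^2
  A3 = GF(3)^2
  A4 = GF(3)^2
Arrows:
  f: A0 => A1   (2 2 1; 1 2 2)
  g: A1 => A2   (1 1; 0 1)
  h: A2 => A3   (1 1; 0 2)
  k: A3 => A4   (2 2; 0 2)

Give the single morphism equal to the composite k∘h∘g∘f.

  e0=⟨1,0,0⟩ f=>⟨2,1⟩ g=>⟨0,1⟩ h=>⟨1,2⟩ k=>⟨0,1⟩
  e1=⟨0,1,0⟩ f=>⟨2,2⟩ g=>⟨1,2⟩ h=>⟨0,1⟩ k=>⟨2,2⟩
  e2=⟨0,0,1⟩ f=>⟨1,2⟩ g=>⟨0,2⟩ h=>⟨2,1⟩ k=>⟨0,2⟩
result: (0 2 0; 1 2 2)

Answer: (0 2 0; 1 2 2)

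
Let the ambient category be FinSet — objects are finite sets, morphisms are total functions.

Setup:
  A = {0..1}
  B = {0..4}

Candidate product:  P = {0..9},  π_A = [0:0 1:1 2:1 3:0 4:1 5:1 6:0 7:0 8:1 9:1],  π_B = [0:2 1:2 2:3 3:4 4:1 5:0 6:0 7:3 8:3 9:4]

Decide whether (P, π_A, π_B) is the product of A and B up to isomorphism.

|A|·|B| = 2·5 = 10;  |P| = 10
Check the pairing map k ↦ (π_A(k), π_B(k)):
  0 : (0,2)
  1 : (1,2)
  2 : (1,3)
  3 : (0,4)
  4 : (1,1)
  5 : (1,0)
  6 : (0,0)
  7 : (0,3)
  8 : (1,3)  ✗ repeats pair of k=2
  9 : (1,4)
distinct pairs in image: 9 / 10 needed
  → (1,3) hit at k=2 and k=8

Answer: NOT A VALID PRODUCT — duplicate pair at indices 2,8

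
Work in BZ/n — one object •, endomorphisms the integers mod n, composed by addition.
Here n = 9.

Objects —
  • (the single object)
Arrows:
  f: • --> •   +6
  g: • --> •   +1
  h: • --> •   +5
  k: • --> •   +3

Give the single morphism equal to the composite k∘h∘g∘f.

Answer: +6

Trace:
  0 +6≡6 +1≡7 +5≡3 +3≡6  (mod 9)
result: +6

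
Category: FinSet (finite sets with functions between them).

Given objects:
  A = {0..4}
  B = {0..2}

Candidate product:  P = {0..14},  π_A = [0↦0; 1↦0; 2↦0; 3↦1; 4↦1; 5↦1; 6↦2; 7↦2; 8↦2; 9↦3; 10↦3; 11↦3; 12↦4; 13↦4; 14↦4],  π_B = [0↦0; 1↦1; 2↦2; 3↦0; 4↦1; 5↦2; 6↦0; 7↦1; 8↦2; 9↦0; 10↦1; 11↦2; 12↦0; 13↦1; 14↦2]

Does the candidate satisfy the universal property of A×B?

Answer: VALID PRODUCT

Trace:
|A|·|B| = 5·3 = 15;  |P| = 15
Check the pairing map k ↦ (π_A(k), π_B(k)):
  0 ↦ (0,0)
  1 ↦ (0,1)
  2 ↦ (0,2)
  3 ↦ (1,0)
  4 ↦ (1,1)
  5 ↦ (1,2)
  6 ↦ (2,0)
  7 ↦ (2,1)
  8 ↦ (2,2)
  9 ↦ (3,0)
  10 ↦ (3,1)
  11 ↦ (3,2)
  12 ↦ (4,0)
  13 ↦ (4,1)
  14 ↦ (4,2)
distinct pairs in image: 15 / 15 needed
  → bijection onto A×B; projections well-typed.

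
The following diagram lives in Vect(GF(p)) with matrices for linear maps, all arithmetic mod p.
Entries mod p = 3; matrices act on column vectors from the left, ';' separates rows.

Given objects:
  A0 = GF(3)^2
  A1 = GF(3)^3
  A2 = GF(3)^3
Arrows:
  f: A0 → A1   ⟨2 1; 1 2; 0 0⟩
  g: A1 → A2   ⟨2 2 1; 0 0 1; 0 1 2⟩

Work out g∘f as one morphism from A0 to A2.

  e0=[1,0] f→[2,1,0] g→[0,0,1]
  e1=[0,1] f→[1,2,0] g→[0,0,2]
⟦path⟧: ⟨0 0; 0 0; 1 2⟩

Answer: ⟨0 0; 0 0; 1 2⟩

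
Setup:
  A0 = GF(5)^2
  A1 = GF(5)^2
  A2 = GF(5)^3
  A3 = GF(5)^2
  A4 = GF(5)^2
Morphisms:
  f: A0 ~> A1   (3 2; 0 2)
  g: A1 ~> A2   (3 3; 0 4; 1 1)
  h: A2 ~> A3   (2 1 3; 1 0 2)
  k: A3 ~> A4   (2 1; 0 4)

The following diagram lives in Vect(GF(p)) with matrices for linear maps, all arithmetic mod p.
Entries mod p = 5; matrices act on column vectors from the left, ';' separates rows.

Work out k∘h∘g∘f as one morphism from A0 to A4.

Answer: (4 3; 0 0)

Derivation:
  e0=⟨1,0⟩ f~>⟨3,0⟩ g~>⟨4,0,3⟩ h~>⟨2,0⟩ k~>⟨4,0⟩
  e1=⟨0,1⟩ f~>⟨2,2⟩ g~>⟨2,3,4⟩ h~>⟨4,0⟩ k~>⟨3,0⟩
⟦path⟧: (4 3; 0 0)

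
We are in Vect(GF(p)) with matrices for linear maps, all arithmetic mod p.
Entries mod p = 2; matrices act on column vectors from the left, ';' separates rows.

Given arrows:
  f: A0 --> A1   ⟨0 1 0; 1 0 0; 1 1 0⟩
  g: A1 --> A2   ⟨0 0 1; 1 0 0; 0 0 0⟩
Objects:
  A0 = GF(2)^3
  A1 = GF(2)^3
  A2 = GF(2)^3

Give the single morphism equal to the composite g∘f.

  e0=⟨1,0,0⟩ f-->⟨0,1,1⟩ g-->⟨1,0,0⟩
  e1=⟨0,1,0⟩ f-->⟨1,0,1⟩ g-->⟨1,1,0⟩
  e2=⟨0,0,1⟩ f-->⟨0,0,0⟩ g-->⟨0,0,0⟩
⟦path⟧: ⟨1 1 0; 0 1 0; 0 0 0⟩

Answer: ⟨1 1 0; 0 1 0; 0 0 0⟩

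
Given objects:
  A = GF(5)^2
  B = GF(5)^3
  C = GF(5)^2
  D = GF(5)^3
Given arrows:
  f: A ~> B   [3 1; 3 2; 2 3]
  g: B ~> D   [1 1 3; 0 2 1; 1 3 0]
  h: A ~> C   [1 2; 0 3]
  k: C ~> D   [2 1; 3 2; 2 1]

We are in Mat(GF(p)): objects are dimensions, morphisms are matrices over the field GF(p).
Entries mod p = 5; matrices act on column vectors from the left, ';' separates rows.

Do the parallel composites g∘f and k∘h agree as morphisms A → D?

Path 1 = f;g:
  e0=⟨1,0⟩ f~>⟨3,3,2⟩ g~>⟨2,3,2⟩
  e1=⟨0,1⟩ f~>⟨1,2,3⟩ g~>⟨2,2,2⟩
  ⟦path⟧₁ = [2 2; 3 2; 2 2]
Path 2 = h;k:
  e0=⟨1,0⟩ h~>⟨1,0⟩ k~>⟨2,3,2⟩
  e1=⟨0,1⟩ h~>⟨2,3⟩ k~>⟨2,2,2⟩
  ⟦path⟧₂ = [2 2; 3 2; 2 2]
Equal? same morphism ✓

Answer: COMMUTES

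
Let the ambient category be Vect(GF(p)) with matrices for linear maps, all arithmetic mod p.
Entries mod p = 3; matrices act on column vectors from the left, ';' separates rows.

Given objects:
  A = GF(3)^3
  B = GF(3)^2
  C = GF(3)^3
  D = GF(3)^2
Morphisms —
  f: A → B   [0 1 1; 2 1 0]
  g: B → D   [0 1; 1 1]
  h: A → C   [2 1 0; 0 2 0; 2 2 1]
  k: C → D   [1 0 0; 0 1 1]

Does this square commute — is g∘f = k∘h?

Answer: DOES NOT COMMUTE

Trace:
Path 1 = f;g:
  e0=(1,0,0) f→(0,2) g→(2,2)
  e1=(0,1,0) f→(1,1) g→(1,2)
  e2=(0,0,1) f→(1,0) g→(0,1)
  composite₁ = [2 1 0; 2 2 1]
Path 2 = h;k:
  e0=(1,0,0) h→(2,0,2) k→(2,2)
  e1=(0,1,0) h→(1,2,2) k→(1,1)
  e2=(0,0,1) h→(0,0,1) k→(0,1)
  composite₂ = [2 1 0; 2 1 1]
Equal? distinct morphisms ✗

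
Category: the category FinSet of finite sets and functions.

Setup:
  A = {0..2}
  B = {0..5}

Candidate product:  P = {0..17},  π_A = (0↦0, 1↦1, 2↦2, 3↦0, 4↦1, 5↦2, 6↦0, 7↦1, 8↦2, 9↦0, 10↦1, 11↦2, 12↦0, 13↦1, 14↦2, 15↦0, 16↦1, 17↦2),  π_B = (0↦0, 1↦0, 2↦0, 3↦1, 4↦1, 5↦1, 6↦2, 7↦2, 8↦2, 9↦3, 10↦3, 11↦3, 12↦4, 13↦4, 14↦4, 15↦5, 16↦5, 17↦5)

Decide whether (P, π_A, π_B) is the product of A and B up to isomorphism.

Answer: VALID PRODUCT

Derivation:
|A|·|B| = 3·6 = 18;  |P| = 18
Check the pairing map k ↦ (π_A(k), π_B(k)):
  0 ↦ (0,0)
  1 ↦ (1,0)
  2 ↦ (2,0)
  3 ↦ (0,1)
  4 ↦ (1,1)
  5 ↦ (2,1)
  6 ↦ (0,2)
  7 ↦ (1,2)
  8 ↦ (2,2)
  9 ↦ (0,3)
  10 ↦ (1,3)
  11 ↦ (2,3)
  12 ↦ (0,4)
  13 ↦ (1,4)
  14 ↦ (2,4)
  15 ↦ (0,5)
  16 ↦ (1,5)
  17 ↦ (2,5)
distinct pairs in image: 18 / 18 needed
  → bijection onto A×B; projections well-typed.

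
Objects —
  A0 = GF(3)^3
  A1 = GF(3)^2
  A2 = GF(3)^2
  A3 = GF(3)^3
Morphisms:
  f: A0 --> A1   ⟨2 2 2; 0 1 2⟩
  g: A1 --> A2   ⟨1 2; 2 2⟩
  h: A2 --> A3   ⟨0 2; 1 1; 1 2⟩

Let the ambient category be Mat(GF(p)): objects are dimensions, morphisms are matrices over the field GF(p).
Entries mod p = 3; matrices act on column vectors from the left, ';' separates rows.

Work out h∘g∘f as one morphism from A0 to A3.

  e0=⟨1,0,0⟩ f-->⟨2,0⟩ g-->⟨2,1⟩ h-->⟨2,0,1⟩
  e1=⟨0,1,0⟩ f-->⟨2,1⟩ g-->⟨1,0⟩ h-->⟨0,1,1⟩
  e2=⟨0,0,1⟩ f-->⟨2,2⟩ g-->⟨0,2⟩ h-->⟨1,2,1⟩
result: ⟨2 0 1; 0 1 2; 1 1 1⟩

Answer: ⟨2 0 1; 0 1 2; 1 1 1⟩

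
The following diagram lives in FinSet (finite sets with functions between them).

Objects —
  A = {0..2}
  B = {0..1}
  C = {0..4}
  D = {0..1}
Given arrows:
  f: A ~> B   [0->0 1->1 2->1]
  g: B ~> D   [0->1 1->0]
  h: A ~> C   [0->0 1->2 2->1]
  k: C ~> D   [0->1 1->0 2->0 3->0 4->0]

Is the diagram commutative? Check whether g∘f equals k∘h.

Answer: COMMUTES

Trace:
Path 1 = f;g:
  0 f~>0 g~>1
  1 f~>1 g~>0
  2 f~>1 g~>0
  result₁ = [0->1 1->0 2->0]
Path 2 = h;k:
  0 h~>0 k~>1
  1 h~>2 k~>0
  2 h~>1 k~>0
  result₂ = [0->1 1->0 2->0]
Equal? YES — commutes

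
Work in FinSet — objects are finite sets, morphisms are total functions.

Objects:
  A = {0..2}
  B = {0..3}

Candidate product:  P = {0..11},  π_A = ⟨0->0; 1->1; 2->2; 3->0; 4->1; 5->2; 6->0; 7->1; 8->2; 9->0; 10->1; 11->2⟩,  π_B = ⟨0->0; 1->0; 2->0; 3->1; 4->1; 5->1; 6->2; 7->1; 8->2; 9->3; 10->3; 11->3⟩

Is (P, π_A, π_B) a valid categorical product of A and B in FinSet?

Answer: NOT A VALID PRODUCT — duplicate pair at indices 4,7

Work:
|A|·|B| = 3·4 = 12;  |P| = 12
Check the pairing map k ↦ (π_A(k), π_B(k)):
  0 -> (0,0)
  1 -> (1,0)
  2 -> (2,0)
  3 -> (0,1)
  4 -> (1,1)
  5 -> (2,1)
  6 -> (0,2)
  7 -> (1,1)  ✗ repeats pair of k=4
  8 -> (2,2)
  9 -> (0,3)
  10 -> (1,3)
  11 -> (2,3)
distinct pairs in image: 11 / 12 needed
  → (1,1) hit at k=4 and k=7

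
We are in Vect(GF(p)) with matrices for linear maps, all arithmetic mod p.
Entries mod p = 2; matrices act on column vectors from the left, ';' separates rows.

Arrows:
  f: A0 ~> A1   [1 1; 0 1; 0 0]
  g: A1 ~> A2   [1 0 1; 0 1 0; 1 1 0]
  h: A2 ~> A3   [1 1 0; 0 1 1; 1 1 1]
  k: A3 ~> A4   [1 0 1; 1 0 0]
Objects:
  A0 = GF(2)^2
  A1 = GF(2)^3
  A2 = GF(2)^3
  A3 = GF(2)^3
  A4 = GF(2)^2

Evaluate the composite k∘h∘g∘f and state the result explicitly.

Answer: [1 0; 1 0]

Derivation:
  e0=[1,0] f~>[1,0,0] g~>[1,0,1] h~>[1,1,0] k~>[1,1]
  e1=[0,1] f~>[1,1,0] g~>[1,1,0] h~>[0,1,0] k~>[0,0]
result: [1 0; 1 0]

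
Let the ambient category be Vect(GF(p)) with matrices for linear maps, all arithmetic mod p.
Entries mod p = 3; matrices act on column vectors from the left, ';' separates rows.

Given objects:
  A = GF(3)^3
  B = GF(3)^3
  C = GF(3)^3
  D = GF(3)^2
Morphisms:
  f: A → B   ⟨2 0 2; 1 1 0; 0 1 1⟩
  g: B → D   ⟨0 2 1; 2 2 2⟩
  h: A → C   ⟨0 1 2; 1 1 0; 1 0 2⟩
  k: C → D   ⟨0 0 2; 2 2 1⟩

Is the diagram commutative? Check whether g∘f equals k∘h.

Answer: COMMUTES

Trace:
Path 1 = f;g:
  e0=⟨1,0,0⟩ f→⟨2,1,0⟩ g→⟨2,0⟩
  e1=⟨0,1,0⟩ f→⟨0,1,1⟩ g→⟨0,1⟩
  e2=⟨0,0,1⟩ f→⟨2,0,1⟩ g→⟨1,0⟩
  result₁ = ⟨2 0 1; 0 1 0⟩
Path 2 = h;k:
  e0=⟨1,0,0⟩ h→⟨0,1,1⟩ k→⟨2,0⟩
  e1=⟨0,1,0⟩ h→⟨1,1,0⟩ k→⟨0,1⟩
  e2=⟨0,0,1⟩ h→⟨2,0,2⟩ k→⟨1,0⟩
  result₂ = ⟨2 0 1; 0 1 0⟩
Equal? equal; square commutes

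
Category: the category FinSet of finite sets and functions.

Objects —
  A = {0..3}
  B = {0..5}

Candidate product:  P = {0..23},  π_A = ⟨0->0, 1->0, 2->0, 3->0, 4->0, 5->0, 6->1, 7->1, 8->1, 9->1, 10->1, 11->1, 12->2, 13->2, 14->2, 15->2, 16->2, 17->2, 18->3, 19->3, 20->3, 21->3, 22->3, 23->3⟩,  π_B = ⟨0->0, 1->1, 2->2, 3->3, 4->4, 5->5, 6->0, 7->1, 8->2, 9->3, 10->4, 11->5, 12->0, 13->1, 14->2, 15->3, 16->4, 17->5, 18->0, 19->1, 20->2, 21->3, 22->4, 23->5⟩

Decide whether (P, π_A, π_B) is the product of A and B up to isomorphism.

|A|·|B| = 4·6 = 24;  |P| = 24
Check the pairing map k ↦ (π_A(k), π_B(k)):
  0 -> (0,0)
  1 -> (0,1)
  2 -> (0,2)
  3 -> (0,3)
  4 -> (0,4)
  5 -> (0,5)
  6 -> (1,0)
  7 -> (1,1)
  8 -> (1,2)
  9 -> (1,3)
  10 -> (1,4)
  11 -> (1,5)
  12 -> (2,0)
  13 -> (2,1)
  14 -> (2,2)
  15 -> (2,3)
  16 -> (2,4)
  17 -> (2,5)
  18 -> (3,0)
  19 -> (3,1)
  20 -> (3,2)
  21 -> (3,3)
  22 -> (3,4)
  23 -> (3,5)
distinct pairs in image: 24 / 24 needed
  → bijection onto A×B; projections well-typed.

Answer: VALID PRODUCT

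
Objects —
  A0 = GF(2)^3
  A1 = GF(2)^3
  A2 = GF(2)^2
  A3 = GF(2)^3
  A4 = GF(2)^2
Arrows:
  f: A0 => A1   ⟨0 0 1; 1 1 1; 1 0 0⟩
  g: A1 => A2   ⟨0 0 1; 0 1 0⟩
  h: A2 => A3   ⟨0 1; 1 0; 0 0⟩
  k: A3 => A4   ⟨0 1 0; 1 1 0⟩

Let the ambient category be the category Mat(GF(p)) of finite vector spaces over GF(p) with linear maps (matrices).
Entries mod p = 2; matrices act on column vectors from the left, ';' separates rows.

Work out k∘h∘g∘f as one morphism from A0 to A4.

Answer: ⟨1 0 0; 0 1 1⟩

Derivation:
  e0=[1,0,0] f=>[0,1,1] g=>[1,1] h=>[1,1,0] k=>[1,0]
  e1=[0,1,0] f=>[0,1,0] g=>[0,1] h=>[1,0,0] k=>[0,1]
  e2=[0,0,1] f=>[1,1,0] g=>[0,1] h=>[1,0,0] k=>[0,1]
result: ⟨1 0 0; 0 1 1⟩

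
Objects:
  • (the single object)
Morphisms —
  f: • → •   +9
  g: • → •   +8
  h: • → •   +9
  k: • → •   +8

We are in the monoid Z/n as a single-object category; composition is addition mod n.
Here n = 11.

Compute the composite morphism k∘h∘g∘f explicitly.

  0 +9≡9 +8≡6 +9≡4 +8≡1  (mod 11)
⟦path⟧: +1

Answer: +1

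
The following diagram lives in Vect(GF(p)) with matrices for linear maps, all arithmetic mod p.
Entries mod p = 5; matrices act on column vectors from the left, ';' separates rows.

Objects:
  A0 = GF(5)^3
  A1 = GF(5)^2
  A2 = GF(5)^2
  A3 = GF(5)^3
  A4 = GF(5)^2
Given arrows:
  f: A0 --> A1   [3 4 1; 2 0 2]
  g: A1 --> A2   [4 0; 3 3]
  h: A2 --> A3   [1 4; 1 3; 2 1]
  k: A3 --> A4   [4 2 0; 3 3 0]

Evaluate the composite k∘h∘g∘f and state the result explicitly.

  e0=[1,0,0] f-->[3,2] g-->[2,0] h-->[2,2,4] k-->[2,2]
  e1=[0,1,0] f-->[4,0] g-->[1,2] h-->[4,2,4] k-->[0,3]
  e2=[0,0,1] f-->[1,2] g-->[4,4] h-->[0,1,2] k-->[2,3]
composite: [2 0 2; 2 3 3]

Answer: [2 0 2; 2 3 3]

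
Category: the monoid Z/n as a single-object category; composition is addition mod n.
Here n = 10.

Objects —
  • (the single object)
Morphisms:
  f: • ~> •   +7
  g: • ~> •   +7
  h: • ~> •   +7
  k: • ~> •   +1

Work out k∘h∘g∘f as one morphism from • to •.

Answer: +2

Work:
  0 +7≡7 +7≡4 +7≡1 +1≡2  (mod 10)
result: +2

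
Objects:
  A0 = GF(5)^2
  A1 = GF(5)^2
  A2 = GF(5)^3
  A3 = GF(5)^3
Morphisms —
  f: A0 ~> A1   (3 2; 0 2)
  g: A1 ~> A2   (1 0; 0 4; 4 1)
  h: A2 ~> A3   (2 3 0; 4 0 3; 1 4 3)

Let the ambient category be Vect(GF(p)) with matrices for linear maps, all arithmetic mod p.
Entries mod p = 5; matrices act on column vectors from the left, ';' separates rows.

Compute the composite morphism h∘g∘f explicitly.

  e0=[1,0] f~>[3,0] g~>[3,0,2] h~>[1,3,4]
  e1=[0,1] f~>[2,2] g~>[2,3,0] h~>[3,3,4]
result: (1 3; 3 3; 4 4)

Answer: (1 3; 3 3; 4 4)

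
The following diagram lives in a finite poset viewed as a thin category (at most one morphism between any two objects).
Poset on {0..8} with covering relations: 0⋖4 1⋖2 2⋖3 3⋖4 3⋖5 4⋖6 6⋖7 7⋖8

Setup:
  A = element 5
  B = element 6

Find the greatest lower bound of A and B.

Common predecessors of 5,6: {1,2,3}
  1 ⊑ 3
  2 ⊑ 3
  3 ⊑ 3
glb = 3

Answer: A∧B = 3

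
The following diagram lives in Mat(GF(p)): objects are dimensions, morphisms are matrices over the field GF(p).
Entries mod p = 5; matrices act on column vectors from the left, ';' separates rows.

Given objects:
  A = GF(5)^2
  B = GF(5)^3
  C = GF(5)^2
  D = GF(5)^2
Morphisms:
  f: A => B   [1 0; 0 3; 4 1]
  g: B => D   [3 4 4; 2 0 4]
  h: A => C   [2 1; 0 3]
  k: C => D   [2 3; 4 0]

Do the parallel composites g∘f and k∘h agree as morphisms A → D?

Path 1 = f;g:
  e0=[1,0] f=>[1,0,4] g=>[4,3]
  e1=[0,1] f=>[0,3,1] g=>[1,4]
  result₁ = [4 1; 3 4]
Path 2 = h;k:
  e0=[1,0] h=>[2,0] k=>[4,3]
  e1=[0,1] h=>[1,3] k=>[1,4]
  result₂ = [4 1; 3 4]
Equal? YES — commutes

Answer: COMMUTES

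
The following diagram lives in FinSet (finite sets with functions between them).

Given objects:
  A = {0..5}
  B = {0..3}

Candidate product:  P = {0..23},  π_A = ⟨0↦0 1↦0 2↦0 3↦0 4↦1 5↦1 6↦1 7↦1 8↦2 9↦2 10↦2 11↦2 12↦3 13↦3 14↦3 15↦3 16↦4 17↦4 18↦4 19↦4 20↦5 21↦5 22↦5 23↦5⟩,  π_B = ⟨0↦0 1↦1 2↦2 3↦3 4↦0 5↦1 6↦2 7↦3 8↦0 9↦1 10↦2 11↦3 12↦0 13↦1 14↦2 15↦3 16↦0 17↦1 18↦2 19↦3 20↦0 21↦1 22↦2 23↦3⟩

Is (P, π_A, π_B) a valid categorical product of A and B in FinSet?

|A|·|B| = 6·4 = 24;  |P| = 24
Check the pairing map k ↦ (π_A(k), π_B(k)):
  0 ↦ (0,0)
  1 ↦ (0,1)
  2 ↦ (0,2)
  3 ↦ (0,3)
  4 ↦ (1,0)
  5 ↦ (1,1)
  6 ↦ (1,2)
  7 ↦ (1,3)
  8 ↦ (2,0)
  9 ↦ (2,1)
  10 ↦ (2,2)
  11 ↦ (2,3)
  12 ↦ (3,0)
  13 ↦ (3,1)
  14 ↦ (3,2)
  15 ↦ (3,3)
  16 ↦ (4,0)
  17 ↦ (4,1)
  18 ↦ (4,2)
  19 ↦ (4,3)
  20 ↦ (5,0)
  21 ↦ (5,1)
  22 ↦ (5,2)
  23 ↦ (5,3)
distinct pairs in image: 24 / 24 needed
  → bijection onto A×B; projections well-typed.

Answer: VALID PRODUCT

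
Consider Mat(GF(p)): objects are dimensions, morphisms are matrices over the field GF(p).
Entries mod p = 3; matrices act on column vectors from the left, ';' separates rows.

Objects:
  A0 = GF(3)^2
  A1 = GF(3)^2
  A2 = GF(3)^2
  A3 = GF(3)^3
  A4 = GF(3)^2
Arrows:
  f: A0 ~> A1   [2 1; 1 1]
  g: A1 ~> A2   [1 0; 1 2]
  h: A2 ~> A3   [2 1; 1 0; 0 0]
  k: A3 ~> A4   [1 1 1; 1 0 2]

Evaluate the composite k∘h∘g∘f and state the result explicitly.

Answer: [1 0; 2 2]

Trace:
  e0=(1,0) f~>(2,1) g~>(2,1) h~>(2,2,0) k~>(1,2)
  e1=(0,1) f~>(1,1) g~>(1,0) h~>(2,1,0) k~>(0,2)
composite: [1 0; 2 2]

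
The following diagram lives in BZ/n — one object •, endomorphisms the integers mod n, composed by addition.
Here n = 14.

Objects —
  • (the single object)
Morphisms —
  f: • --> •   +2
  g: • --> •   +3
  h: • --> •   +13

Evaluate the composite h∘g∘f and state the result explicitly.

Answer: +4

Trace:
  0 +2≡2 +3≡5 +13≡4  (mod 14)
result: +4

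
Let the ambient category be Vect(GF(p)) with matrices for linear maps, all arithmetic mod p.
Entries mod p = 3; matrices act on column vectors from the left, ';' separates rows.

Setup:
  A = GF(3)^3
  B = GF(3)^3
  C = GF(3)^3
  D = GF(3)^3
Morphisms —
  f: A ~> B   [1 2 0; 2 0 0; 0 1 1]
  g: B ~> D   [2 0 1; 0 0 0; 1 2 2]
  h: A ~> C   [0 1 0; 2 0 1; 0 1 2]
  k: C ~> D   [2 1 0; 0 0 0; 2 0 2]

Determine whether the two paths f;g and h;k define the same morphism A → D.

Answer: DOES NOT COMMUTE

Work:
Path 1 = f;g:
  e0=(1,0,0) f~>(1,2,0) g~>(2,0,2)
  e1=(0,1,0) f~>(2,0,1) g~>(2,0,1)
  e2=(0,0,1) f~>(0,0,1) g~>(1,0,2)
  result₁ = [2 2 1; 0 0 0; 2 1 2]
Path 2 = h;k:
  e0=(1,0,0) h~>(0,2,0) k~>(2,0,0)
  e1=(0,1,0) h~>(1,0,1) k~>(2,0,1)
  e2=(0,0,1) h~>(0,1,2) k~>(1,0,1)
  result₂ = [2 2 1; 0 0 0; 0 1 1]
Equal? NO — does not commute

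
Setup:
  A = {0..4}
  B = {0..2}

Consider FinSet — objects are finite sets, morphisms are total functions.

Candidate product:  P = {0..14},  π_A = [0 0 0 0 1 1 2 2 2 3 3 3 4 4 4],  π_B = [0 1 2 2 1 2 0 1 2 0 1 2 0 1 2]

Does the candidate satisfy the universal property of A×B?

|A|·|B| = 5·3 = 15;  |P| = 15
Check the pairing map k ↦ (π_A(k), π_B(k)):
  0 ↦ (0,0)
  1 ↦ (0,1)
  2 ↦ (0,2)
  3 ↦ (0,2)  ✗ repeats pair of k=2
  4 ↦ (1,1)
  5 ↦ (1,2)
  6 ↦ (2,0)
  7 ↦ (2,1)
  8 ↦ (2,2)
  9 ↦ (3,0)
  10 ↦ (3,1)
  11 ↦ (3,2)
  12 ↦ (4,0)
  13 ↦ (4,1)
  14 ↦ (4,2)
distinct pairs in image: 14 / 15 needed
  → (0,2) hit at k=2 and k=3

Answer: NOT A VALID PRODUCT — duplicate pair at indices 2,3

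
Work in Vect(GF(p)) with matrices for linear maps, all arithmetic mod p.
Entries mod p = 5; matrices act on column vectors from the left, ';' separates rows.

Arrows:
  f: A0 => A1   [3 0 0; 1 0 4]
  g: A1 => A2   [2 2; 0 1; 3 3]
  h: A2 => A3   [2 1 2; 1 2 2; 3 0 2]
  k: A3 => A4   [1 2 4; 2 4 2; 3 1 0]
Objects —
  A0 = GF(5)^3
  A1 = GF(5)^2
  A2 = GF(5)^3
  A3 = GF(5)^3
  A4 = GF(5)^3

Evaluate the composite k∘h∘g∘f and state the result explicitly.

Answer: [1 0 1; 4 0 4; 2 0 2]

Derivation:
  e0=[1,0,0] f=>[3,1] g=>[3,1,2] h=>[1,4,3] k=>[1,4,2]
  e1=[0,1,0] f=>[0,0] g=>[0,0,0] h=>[0,0,0] k=>[0,0,0]
  e2=[0,0,1] f=>[0,4] g=>[3,4,2] h=>[4,0,3] k=>[1,4,2]
composite: [1 0 1; 4 0 4; 2 0 2]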